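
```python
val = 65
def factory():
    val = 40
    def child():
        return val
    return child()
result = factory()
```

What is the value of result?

Step 1: val = 65 globally, but factory() defines val = 40 locally.
Step 2: child() looks up val. Not in local scope, so checks enclosing scope (factory) and finds val = 40.
Step 3: result = 40

The answer is 40.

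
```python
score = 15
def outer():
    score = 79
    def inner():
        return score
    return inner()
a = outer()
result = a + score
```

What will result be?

Step 1: outer() has local score = 79. inner() reads from enclosing.
Step 2: outer() returns 79. Global score = 15 unchanged.
Step 3: result = 79 + 15 = 94

The answer is 94.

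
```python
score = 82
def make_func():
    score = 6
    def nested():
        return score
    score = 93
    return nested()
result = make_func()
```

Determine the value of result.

Step 1: make_func() sets score = 6, then later score = 93.
Step 2: nested() is called after score is reassigned to 93. Closures capture variables by reference, not by value.
Step 3: result = 93

The answer is 93.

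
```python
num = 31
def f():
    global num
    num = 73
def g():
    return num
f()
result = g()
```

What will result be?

Step 1: num = 31.
Step 2: f() sets global num = 73.
Step 3: g() reads global num = 73. result = 73

The answer is 73.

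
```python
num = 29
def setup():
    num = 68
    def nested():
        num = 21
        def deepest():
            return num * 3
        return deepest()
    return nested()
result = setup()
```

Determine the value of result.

Step 1: deepest() looks up num through LEGB: not local, finds num = 21 in enclosing nested().
Step 2: Returns 21 * 3 = 63.
Step 3: result = 63

The answer is 63.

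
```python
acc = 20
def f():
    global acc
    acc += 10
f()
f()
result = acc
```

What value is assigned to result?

Step 1: acc = 20.
Step 2: First f(): acc = 20 + 10 = 30.
Step 3: Second f(): acc = 30 + 10 = 40. result = 40

The answer is 40.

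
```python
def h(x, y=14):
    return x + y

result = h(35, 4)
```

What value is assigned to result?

Step 1: h(35, 4) overrides default y with 4.
Step 2: Returns 35 + 4 = 39.
Step 3: result = 39

The answer is 39.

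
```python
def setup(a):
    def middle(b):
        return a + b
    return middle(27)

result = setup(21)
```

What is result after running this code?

Step 1: setup(21) passes a = 21.
Step 2: middle(27) has b = 27, reads a = 21 from enclosing.
Step 3: result = 21 + 27 = 48

The answer is 48.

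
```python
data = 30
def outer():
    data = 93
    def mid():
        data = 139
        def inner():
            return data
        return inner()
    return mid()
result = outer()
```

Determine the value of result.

Step 1: Three levels of shadowing: global 30, outer 93, mid 139.
Step 2: inner() finds data = 139 in enclosing mid() scope.
Step 3: result = 139

The answer is 139.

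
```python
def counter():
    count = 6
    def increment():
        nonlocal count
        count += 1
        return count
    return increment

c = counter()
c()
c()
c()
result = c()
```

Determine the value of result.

Step 1: counter() creates closure with count = 6.
Step 2: Each c() call increments count via nonlocal. After 4 calls: 6 + 4 = 10.
Step 3: result = 10

The answer is 10.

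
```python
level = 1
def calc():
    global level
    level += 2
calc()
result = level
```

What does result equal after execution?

Step 1: level = 1 globally.
Step 2: calc() modifies global level: level += 2 = 3.
Step 3: result = 3

The answer is 3.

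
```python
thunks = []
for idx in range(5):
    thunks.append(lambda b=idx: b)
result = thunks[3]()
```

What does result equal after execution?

Step 1: Default argument b=idx captures idx's value at each iteration.
Step 2: thunks[3] captured b = 3 when idx was 3.
Step 3: result = 3

The answer is 3.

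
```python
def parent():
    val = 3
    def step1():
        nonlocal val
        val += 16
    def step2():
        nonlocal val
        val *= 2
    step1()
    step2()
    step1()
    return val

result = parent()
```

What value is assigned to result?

Step 1: val = 3.
Step 2: step1(): val = 3 + 16 = 19.
Step 3: step2(): val = 19 * 2 = 38.
Step 4: step1(): val = 38 + 16 = 54. result = 54

The answer is 54.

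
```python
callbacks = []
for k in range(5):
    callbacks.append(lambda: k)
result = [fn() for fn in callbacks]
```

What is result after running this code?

Step 1: All 5 lambdas share the same variable k.
Step 2: After the loop, k = 4.
Step 3: Each call returns 4. result = [4, 4, 4, 4, 4]

The answer is [4, 4, 4, 4, 4].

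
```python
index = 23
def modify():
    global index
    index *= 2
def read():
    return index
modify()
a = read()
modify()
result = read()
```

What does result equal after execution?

Step 1: index = 23.
Step 2: First modify(): index = 23 * 2 = 46.
Step 3: Second modify(): index = 46 * 2 = 92.
Step 4: read() returns 92

The answer is 92.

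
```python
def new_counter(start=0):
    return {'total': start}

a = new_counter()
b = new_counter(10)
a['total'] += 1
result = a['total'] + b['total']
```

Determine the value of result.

Step 1: new_counter() returns a new dict each call (immutable default 0).
Step 2: a = {'total': 0}, b = {'total': 10}.
Step 3: a['total'] += 1 = 1. result = 1 + 10 = 11

The answer is 11.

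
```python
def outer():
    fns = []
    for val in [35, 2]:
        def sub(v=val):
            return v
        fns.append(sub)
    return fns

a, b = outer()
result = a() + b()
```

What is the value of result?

Step 1: Default argument v=val captures val at each iteration.
Step 2: a() returns 35 (captured at first iteration), b() returns 2 (captured at second).
Step 3: result = 35 + 2 = 37

The answer is 37.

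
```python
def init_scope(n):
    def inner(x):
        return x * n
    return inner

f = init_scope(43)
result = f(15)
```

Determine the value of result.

Step 1: init_scope(43) creates a closure capturing n = 43.
Step 2: f(15) computes 15 * 43 = 645.
Step 3: result = 645

The answer is 645.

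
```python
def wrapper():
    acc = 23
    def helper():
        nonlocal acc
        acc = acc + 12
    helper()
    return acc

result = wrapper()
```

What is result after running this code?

Step 1: wrapper() sets acc = 23.
Step 2: helper() uses nonlocal to modify acc in wrapper's scope: acc = 23 + 12 = 35.
Step 3: wrapper() returns the modified acc = 35

The answer is 35.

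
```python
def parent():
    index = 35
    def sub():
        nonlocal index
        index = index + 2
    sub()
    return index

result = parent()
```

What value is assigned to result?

Step 1: parent() sets index = 35.
Step 2: sub() uses nonlocal to modify index in parent's scope: index = 35 + 2 = 37.
Step 3: parent() returns the modified index = 37

The answer is 37.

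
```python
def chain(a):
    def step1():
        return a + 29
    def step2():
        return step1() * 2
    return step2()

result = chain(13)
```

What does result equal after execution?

Step 1: chain(13) captures a = 13.
Step 2: step2() calls step1() which returns 13 + 29 = 42.
Step 3: step2() returns 42 * 2 = 84

The answer is 84.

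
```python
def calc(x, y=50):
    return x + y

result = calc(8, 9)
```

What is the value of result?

Step 1: calc(8, 9) overrides default y with 9.
Step 2: Returns 8 + 9 = 17.
Step 3: result = 17

The answer is 17.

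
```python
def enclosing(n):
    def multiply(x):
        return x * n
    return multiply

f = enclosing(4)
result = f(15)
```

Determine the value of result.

Step 1: enclosing(4) returns multiply closure with n = 4.
Step 2: f(15) computes 15 * 4 = 60.
Step 3: result = 60

The answer is 60.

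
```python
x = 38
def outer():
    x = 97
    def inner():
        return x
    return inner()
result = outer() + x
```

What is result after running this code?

Step 1: Global x = 38. outer() shadows with x = 97.
Step 2: inner() returns enclosing x = 97. outer() = 97.
Step 3: result = 97 + global x (38) = 135

The answer is 135.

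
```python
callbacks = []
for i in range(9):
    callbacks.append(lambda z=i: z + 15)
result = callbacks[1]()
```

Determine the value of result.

Step 1: Default argument z=i captures i's value at definition time.
Step 2: callbacks[1] was defined when i = 1, so z defaults to 1.
Step 3: result = 1 + 15 = 16 (default arg fixes the late binding issue)

The answer is 16.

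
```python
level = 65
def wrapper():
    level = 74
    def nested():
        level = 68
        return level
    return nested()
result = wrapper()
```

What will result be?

Step 1: Three scopes define level: global (65), wrapper (74), nested (68).
Step 2: nested() has its own local level = 68, which shadows both enclosing and global.
Step 3: result = 68 (local wins in LEGB)

The answer is 68.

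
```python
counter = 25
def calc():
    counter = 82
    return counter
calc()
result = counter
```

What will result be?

Step 1: counter = 25 globally.
Step 2: calc() creates a LOCAL counter = 82 (no global keyword!).
Step 3: The global counter is unchanged. result = 25

The answer is 25.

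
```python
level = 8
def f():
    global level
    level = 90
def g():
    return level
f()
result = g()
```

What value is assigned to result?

Step 1: level = 8.
Step 2: f() sets global level = 90.
Step 3: g() reads global level = 90. result = 90

The answer is 90.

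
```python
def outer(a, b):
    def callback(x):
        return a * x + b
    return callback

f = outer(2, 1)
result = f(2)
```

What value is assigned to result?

Step 1: outer(2, 1) captures a = 2, b = 1.
Step 2: f(2) computes 2 * 2 + 1 = 5.
Step 3: result = 5

The answer is 5.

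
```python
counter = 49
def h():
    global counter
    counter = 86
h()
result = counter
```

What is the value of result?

Step 1: counter = 49 globally.
Step 2: h() declares global counter and sets it to 86.
Step 3: After h(), global counter = 86. result = 86

The answer is 86.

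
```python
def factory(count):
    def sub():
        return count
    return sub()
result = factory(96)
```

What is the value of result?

Step 1: factory(96) binds parameter count = 96.
Step 2: sub() looks up count in enclosing scope and finds the parameter count = 96.
Step 3: result = 96

The answer is 96.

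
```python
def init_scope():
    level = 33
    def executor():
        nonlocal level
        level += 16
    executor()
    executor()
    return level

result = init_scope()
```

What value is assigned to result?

Step 1: level starts at 33.
Step 2: executor() is called 2 times, each adding 16.
Step 3: level = 33 + 16 * 2 = 65

The answer is 65.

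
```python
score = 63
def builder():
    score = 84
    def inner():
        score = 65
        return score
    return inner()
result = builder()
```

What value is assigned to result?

Step 1: Three scopes define score: global (63), builder (84), inner (65).
Step 2: inner() has its own local score = 65, which shadows both enclosing and global.
Step 3: result = 65 (local wins in LEGB)

The answer is 65.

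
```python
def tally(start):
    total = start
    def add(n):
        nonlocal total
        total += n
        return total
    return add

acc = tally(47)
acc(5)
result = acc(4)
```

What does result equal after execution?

Step 1: tally(47) creates closure with total = 47.
Step 2: First acc(5): total = 47 + 5 = 52.
Step 3: Second acc(4): total = 52 + 4 = 56. result = 56

The answer is 56.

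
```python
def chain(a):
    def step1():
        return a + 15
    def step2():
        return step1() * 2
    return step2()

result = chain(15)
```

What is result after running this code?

Step 1: chain(15) captures a = 15.
Step 2: step2() calls step1() which returns 15 + 15 = 30.
Step 3: step2() returns 30 * 2 = 60

The answer is 60.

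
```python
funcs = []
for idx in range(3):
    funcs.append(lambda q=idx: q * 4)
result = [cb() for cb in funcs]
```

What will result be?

Step 1: Default arg q=idx captures idx at each iteration.
Step 2: funcs[k] has q defaulting to k, returns k * 4.
Step 3: result = [0, 4, 8]

The answer is [0, 4, 8].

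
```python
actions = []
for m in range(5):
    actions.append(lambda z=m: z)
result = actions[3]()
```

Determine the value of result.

Step 1: Default argument z=m captures m's value at each iteration.
Step 2: actions[3] captured z = 3 when m was 3.
Step 3: result = 3

The answer is 3.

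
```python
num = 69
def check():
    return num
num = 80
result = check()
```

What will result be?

Step 1: num is first set to 69, then reassigned to 80.
Step 2: check() is called after the reassignment, so it looks up the current global num = 80.
Step 3: result = 80

The answer is 80.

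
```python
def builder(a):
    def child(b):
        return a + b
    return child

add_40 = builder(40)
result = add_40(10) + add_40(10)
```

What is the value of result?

Step 1: add_40 captures a = 40.
Step 2: add_40(10) = 40 + 10 = 50, called twice.
Step 3: result = 50 + 50 = 100

The answer is 100.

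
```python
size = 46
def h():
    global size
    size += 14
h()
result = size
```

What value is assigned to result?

Step 1: size = 46 globally.
Step 2: h() modifies global size: size += 14 = 60.
Step 3: result = 60

The answer is 60.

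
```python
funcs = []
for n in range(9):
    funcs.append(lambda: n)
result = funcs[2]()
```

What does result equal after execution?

Step 1: The loop creates 9 lambdas, all referencing the same variable n.
Step 2: After the loop, n = 8 (final value).
Step 3: funcs[2]() looks up n at call time and finds 8. This is the late binding gotcha. result = 8

The answer is 8.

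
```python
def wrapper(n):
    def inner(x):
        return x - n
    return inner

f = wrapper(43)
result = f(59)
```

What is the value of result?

Step 1: wrapper(43) creates a closure capturing n = 43.
Step 2: f(59) computes 59 - 43 = 16.
Step 3: result = 16

The answer is 16.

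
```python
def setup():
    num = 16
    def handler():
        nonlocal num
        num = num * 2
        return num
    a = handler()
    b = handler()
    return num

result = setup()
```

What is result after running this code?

Step 1: num starts at 16.
Step 2: First handler(): num = 16 * 2 = 32.
Step 3: Second handler(): num = 32 * 2 = 64.
Step 4: result = 64

The answer is 64.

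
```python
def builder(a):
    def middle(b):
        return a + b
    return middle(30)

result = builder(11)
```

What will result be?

Step 1: builder(11) passes a = 11.
Step 2: middle(30) has b = 30, reads a = 11 from enclosing.
Step 3: result = 11 + 30 = 41

The answer is 41.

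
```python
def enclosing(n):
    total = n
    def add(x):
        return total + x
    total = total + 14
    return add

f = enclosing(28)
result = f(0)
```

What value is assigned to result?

Step 1: enclosing(28) sets total = 28, then total = 28 + 14 = 42.
Step 2: Closures capture by reference, so add sees total = 42.
Step 3: f(0) returns 42 + 0 = 42

The answer is 42.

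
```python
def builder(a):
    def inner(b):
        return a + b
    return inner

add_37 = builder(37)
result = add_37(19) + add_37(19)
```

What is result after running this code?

Step 1: add_37 captures a = 37.
Step 2: add_37(19) = 37 + 19 = 56, called twice.
Step 3: result = 56 + 56 = 112

The answer is 112.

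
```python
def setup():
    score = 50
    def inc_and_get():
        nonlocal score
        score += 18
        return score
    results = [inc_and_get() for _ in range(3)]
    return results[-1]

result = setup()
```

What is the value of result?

Step 1: score = 50.
Step 2: Three calls to inc_and_get(), each adding 18.
Step 3: Last value = 50 + 18 * 3 = 104

The answer is 104.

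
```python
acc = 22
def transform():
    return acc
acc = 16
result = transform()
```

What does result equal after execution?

Step 1: acc is first set to 22, then reassigned to 16.
Step 2: transform() is called after the reassignment, so it looks up the current global acc = 16.
Step 3: result = 16

The answer is 16.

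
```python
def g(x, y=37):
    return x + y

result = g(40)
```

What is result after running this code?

Step 1: g(40) uses default y = 37.
Step 2: Returns 40 + 37 = 77.
Step 3: result = 77

The answer is 77.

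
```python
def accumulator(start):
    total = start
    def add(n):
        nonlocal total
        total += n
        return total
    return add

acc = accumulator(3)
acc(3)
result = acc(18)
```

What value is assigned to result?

Step 1: accumulator(3) creates closure with total = 3.
Step 2: First acc(3): total = 3 + 3 = 6.
Step 3: Second acc(18): total = 6 + 18 = 24. result = 24

The answer is 24.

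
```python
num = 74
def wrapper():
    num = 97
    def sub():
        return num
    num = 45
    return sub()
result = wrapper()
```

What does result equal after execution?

Step 1: wrapper() sets num = 97, then later num = 45.
Step 2: sub() is called after num is reassigned to 45. Closures capture variables by reference, not by value.
Step 3: result = 45

The answer is 45.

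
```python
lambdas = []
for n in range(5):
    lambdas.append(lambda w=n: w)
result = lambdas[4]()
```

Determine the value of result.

Step 1: Default argument w=n captures n's value at each iteration.
Step 2: lambdas[4] captured w = 4 when n was 4.
Step 3: result = 4

The answer is 4.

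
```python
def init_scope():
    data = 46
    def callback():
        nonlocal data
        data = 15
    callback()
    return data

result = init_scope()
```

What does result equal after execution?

Step 1: init_scope() sets data = 46.
Step 2: callback() uses nonlocal to reassign data = 15.
Step 3: result = 15

The answer is 15.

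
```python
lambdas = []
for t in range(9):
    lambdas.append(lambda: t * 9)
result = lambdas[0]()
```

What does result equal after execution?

Step 1: All lambdas reference the same variable t (late binding).
Step 2: After the loop, t = 8. Every lambda returns t * 9.
Step 3: lambdas[0]() = 8 * 9 = 72

The answer is 72.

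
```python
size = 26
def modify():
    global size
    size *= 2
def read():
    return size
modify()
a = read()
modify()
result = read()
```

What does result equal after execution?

Step 1: size = 26.
Step 2: First modify(): size = 26 * 2 = 52.
Step 3: Second modify(): size = 52 * 2 = 104.
Step 4: read() returns 104

The answer is 104.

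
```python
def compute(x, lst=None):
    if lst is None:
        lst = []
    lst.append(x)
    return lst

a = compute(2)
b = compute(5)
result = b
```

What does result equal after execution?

Step 1: None default with guard creates a NEW list each call.
Step 2: a = [2] (fresh list). b = [5] (another fresh list).
Step 3: result = [5] (this is the fix for mutable default)

The answer is [5].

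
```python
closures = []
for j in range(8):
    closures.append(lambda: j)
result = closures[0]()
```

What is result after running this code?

Step 1: The loop creates 8 lambdas, all referencing the same variable j.
Step 2: After the loop, j = 7 (final value).
Step 3: closures[0]() looks up j at call time and finds 7. This is the late binding gotcha. result = 7

The answer is 7.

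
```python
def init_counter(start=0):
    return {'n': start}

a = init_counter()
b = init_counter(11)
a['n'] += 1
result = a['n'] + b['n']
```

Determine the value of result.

Step 1: init_counter() returns a new dict each call (immutable default 0).
Step 2: a = {'n': 0}, b = {'n': 11}.
Step 3: a['n'] += 1 = 1. result = 1 + 11 = 12

The answer is 12.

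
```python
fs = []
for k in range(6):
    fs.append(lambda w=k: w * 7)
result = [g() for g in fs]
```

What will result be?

Step 1: Default arg w=k captures k at each iteration.
Step 2: fs[k] has w defaulting to k, returns k * 7.
Step 3: result = [0, 7, 14, 21, 28, 35]

The answer is [0, 7, 14, 21, 28, 35].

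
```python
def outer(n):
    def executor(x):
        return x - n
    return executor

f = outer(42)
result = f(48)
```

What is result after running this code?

Step 1: outer(42) creates a closure capturing n = 42.
Step 2: f(48) computes 48 - 42 = 6.
Step 3: result = 6

The answer is 6.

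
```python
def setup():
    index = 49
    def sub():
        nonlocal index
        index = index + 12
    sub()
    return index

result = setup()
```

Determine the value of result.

Step 1: setup() sets index = 49.
Step 2: sub() uses nonlocal to modify index in setup's scope: index = 49 + 12 = 61.
Step 3: setup() returns the modified index = 61

The answer is 61.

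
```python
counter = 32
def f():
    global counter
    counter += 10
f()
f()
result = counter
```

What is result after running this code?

Step 1: counter = 32.
Step 2: First f(): counter = 32 + 10 = 42.
Step 3: Second f(): counter = 42 + 10 = 52. result = 52

The answer is 52.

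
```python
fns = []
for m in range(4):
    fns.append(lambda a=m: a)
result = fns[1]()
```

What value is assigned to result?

Step 1: Default argument a=m captures m's value at each iteration.
Step 2: fns[1] captured a = 1 when m was 1.
Step 3: result = 1

The answer is 1.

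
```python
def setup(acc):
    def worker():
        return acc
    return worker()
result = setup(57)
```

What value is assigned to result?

Step 1: setup(57) binds parameter acc = 57.
Step 2: worker() looks up acc in enclosing scope and finds the parameter acc = 57.
Step 3: result = 57

The answer is 57.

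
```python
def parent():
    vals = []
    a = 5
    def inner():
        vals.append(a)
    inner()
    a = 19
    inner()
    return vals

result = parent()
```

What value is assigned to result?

Step 1: a = 5. inner() appends current a to vals.
Step 2: First inner(): appends 5. Then a = 19.
Step 3: Second inner(): appends 19 (closure sees updated a). result = [5, 19]

The answer is [5, 19].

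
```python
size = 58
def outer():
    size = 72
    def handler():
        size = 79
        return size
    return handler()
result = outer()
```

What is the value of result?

Step 1: Three scopes define size: global (58), outer (72), handler (79).
Step 2: handler() has its own local size = 79, which shadows both enclosing and global.
Step 3: result = 79 (local wins in LEGB)

The answer is 79.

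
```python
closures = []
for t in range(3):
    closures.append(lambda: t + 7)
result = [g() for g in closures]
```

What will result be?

Step 1: All lambdas capture t by reference. After the loop, t = 2.
Step 2: Each call returns 2 + 7 = 9.
Step 3: result = [9, 9, 9]

The answer is [9, 9, 9].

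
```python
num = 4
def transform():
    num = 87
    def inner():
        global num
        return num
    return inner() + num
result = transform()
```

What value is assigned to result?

Step 1: Global num = 4. transform() shadows with local num = 87.
Step 2: inner() uses global keyword, so inner() returns global num = 4.
Step 3: transform() returns 4 + 87 = 91

The answer is 91.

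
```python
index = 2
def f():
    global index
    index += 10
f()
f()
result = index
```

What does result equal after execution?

Step 1: index = 2.
Step 2: First f(): index = 2 + 10 = 12.
Step 3: Second f(): index = 12 + 10 = 22. result = 22

The answer is 22.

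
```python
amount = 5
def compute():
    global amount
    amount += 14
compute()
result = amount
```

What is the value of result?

Step 1: amount = 5 globally.
Step 2: compute() modifies global amount: amount += 14 = 19.
Step 3: result = 19

The answer is 19.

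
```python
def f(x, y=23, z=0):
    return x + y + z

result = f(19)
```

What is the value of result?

Step 1: f(19) uses defaults y = 23, z = 0.
Step 2: Returns 19 + 23 + 0 = 42.
Step 3: result = 42

The answer is 42.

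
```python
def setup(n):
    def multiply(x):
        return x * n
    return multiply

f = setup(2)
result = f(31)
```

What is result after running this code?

Step 1: setup(2) returns multiply closure with n = 2.
Step 2: f(31) computes 31 * 2 = 62.
Step 3: result = 62

The answer is 62.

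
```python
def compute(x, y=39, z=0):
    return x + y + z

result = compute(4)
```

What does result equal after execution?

Step 1: compute(4) uses defaults y = 39, z = 0.
Step 2: Returns 4 + 39 + 0 = 43.
Step 3: result = 43

The answer is 43.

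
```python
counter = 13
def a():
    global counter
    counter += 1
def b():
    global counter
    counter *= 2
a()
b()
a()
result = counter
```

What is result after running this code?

Step 1: counter = 13.
Step 2: a(): counter = 13 + 1 = 14.
Step 3: b(): counter = 14 * 2 = 28.
Step 4: a(): counter = 28 + 1 = 29

The answer is 29.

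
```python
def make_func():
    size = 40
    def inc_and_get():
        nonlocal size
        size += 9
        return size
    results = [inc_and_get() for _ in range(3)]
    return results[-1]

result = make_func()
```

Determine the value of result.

Step 1: size = 40.
Step 2: Three calls to inc_and_get(), each adding 9.
Step 3: Last value = 40 + 9 * 3 = 67

The answer is 67.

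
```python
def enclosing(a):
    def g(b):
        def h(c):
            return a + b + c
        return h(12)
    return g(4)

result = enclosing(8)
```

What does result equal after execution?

Step 1: a = 8, b = 4, c = 12 across three nested scopes.
Step 2: h() accesses all three via LEGB rule.
Step 3: result = 8 + 4 + 12 = 24

The answer is 24.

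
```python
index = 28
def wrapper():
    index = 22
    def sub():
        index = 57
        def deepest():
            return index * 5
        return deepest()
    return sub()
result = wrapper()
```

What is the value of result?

Step 1: deepest() looks up index through LEGB: not local, finds index = 57 in enclosing sub().
Step 2: Returns 57 * 5 = 285.
Step 3: result = 285

The answer is 285.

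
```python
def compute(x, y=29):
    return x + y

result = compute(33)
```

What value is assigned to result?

Step 1: compute(33) uses default y = 29.
Step 2: Returns 33 + 29 = 62.
Step 3: result = 62

The answer is 62.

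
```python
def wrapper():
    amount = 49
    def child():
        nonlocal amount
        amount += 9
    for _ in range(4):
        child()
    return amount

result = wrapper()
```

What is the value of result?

Step 1: amount = 49.
Step 2: child() is called 4 times in a loop, each adding 9 via nonlocal.
Step 3: amount = 49 + 9 * 4 = 85

The answer is 85.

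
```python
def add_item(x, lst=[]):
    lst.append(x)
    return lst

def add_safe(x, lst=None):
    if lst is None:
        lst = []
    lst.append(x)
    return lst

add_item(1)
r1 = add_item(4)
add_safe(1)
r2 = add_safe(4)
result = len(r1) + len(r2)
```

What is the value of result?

Step 1: add_item shares mutable default: after 2 calls, lst = [1, 4], len = 2.
Step 2: add_safe creates fresh list each time: r2 = [4], len = 1.
Step 3: result = 2 + 1 = 3

The answer is 3.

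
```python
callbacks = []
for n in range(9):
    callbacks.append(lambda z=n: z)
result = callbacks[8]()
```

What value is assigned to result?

Step 1: Default argument z=n captures n's value at each iteration.
Step 2: callbacks[8] captured z = 8 when n was 8.
Step 3: result = 8

The answer is 8.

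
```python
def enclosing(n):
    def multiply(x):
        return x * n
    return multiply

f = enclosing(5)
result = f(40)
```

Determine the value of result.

Step 1: enclosing(5) returns multiply closure with n = 5.
Step 2: f(40) computes 40 * 5 = 200.
Step 3: result = 200

The answer is 200.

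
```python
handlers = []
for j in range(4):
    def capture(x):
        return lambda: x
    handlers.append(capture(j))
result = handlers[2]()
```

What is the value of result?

Step 1: capture(j) creates a new scope capturing x = j at call time.
Step 2: handlers[2] = capture(2), so its lambda captures x = 2.
Step 3: result = 2 (closure factory fixes late binding)

The answer is 2.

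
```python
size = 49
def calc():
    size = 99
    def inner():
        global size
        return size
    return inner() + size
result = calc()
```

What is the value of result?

Step 1: Global size = 49. calc() shadows with local size = 99.
Step 2: inner() uses global keyword, so inner() returns global size = 49.
Step 3: calc() returns 49 + 99 = 148

The answer is 148.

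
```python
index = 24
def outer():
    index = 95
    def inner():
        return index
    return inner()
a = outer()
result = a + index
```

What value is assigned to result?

Step 1: outer() has local index = 95. inner() reads from enclosing.
Step 2: outer() returns 95. Global index = 24 unchanged.
Step 3: result = 95 + 24 = 119

The answer is 119.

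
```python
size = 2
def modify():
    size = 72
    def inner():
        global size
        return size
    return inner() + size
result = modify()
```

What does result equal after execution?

Step 1: Global size = 2. modify() shadows with local size = 72.
Step 2: inner() uses global keyword, so inner() returns global size = 2.
Step 3: modify() returns 2 + 72 = 74

The answer is 74.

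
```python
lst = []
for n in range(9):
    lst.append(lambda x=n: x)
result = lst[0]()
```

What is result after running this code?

Step 1: Default argument x=n captures n's value at each iteration.
Step 2: lst[0] captured x = 0 when n was 0.
Step 3: result = 0

The answer is 0.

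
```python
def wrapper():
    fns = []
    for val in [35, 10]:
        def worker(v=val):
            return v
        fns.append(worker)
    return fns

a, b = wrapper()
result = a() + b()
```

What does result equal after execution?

Step 1: Default argument v=val captures val at each iteration.
Step 2: a() returns 35 (captured at first iteration), b() returns 10 (captured at second).
Step 3: result = 35 + 10 = 45

The answer is 45.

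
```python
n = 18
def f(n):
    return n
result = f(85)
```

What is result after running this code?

Step 1: Global n = 18.
Step 2: f(85) takes parameter n = 85, which shadows the global.
Step 3: result = 85

The answer is 85.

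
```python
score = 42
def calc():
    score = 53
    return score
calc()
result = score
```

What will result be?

Step 1: score = 42 globally.
Step 2: calc() creates a LOCAL score = 53 (no global keyword!).
Step 3: The global score is unchanged. result = 42

The answer is 42.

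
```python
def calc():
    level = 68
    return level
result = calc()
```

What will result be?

Step 1: calc() defines level = 68 in its local scope.
Step 2: return level finds the local variable level = 68.
Step 3: result = 68

The answer is 68.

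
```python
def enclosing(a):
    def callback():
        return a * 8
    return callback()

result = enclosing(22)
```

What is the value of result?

Step 1: enclosing(22) binds parameter a = 22.
Step 2: callback() accesses a = 22 from enclosing scope.
Step 3: result = 22 * 8 = 176

The answer is 176.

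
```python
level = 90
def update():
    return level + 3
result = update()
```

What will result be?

Step 1: level = 90 is defined globally.
Step 2: update() looks up level from global scope = 90, then computes 90 + 3 = 93.
Step 3: result = 93

The answer is 93.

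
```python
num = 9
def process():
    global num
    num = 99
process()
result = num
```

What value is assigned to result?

Step 1: num = 9 globally.
Step 2: process() declares global num and sets it to 99.
Step 3: After process(), global num = 99. result = 99

The answer is 99.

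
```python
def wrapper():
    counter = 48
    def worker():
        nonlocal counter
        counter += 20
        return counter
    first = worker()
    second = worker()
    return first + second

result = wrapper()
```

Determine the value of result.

Step 1: counter starts at 48.
Step 2: First call: counter = 48 + 20 = 68, returns 68.
Step 3: Second call: counter = 68 + 20 = 88, returns 88.
Step 4: result = 68 + 88 = 156

The answer is 156.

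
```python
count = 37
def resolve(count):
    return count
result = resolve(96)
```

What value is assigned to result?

Step 1: Global count = 37.
Step 2: resolve(96) takes parameter count = 96, which shadows the global.
Step 3: result = 96

The answer is 96.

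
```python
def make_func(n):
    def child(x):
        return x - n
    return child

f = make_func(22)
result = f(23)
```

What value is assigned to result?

Step 1: make_func(22) creates a closure capturing n = 22.
Step 2: f(23) computes 23 - 22 = 1.
Step 3: result = 1

The answer is 1.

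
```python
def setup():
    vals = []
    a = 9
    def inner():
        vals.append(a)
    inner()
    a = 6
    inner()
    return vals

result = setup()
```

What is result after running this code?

Step 1: a = 9. inner() appends current a to vals.
Step 2: First inner(): appends 9. Then a = 6.
Step 3: Second inner(): appends 6 (closure sees updated a). result = [9, 6]

The answer is [9, 6].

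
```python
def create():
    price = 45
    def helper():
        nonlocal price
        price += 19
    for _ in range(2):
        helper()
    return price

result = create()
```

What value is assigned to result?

Step 1: price = 45.
Step 2: helper() is called 2 times in a loop, each adding 19 via nonlocal.
Step 3: price = 45 + 19 * 2 = 83

The answer is 83.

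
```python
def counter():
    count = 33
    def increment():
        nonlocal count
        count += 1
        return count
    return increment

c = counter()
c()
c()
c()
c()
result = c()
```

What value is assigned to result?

Step 1: counter() creates closure with count = 33.
Step 2: Each c() call increments count via nonlocal. After 5 calls: 33 + 5 = 38.
Step 3: result = 38

The answer is 38.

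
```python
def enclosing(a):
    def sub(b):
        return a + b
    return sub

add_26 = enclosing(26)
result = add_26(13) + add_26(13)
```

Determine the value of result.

Step 1: add_26 captures a = 26.
Step 2: add_26(13) = 26 + 13 = 39, called twice.
Step 3: result = 39 + 39 = 78

The answer is 78.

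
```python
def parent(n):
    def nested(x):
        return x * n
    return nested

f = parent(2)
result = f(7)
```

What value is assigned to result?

Step 1: parent(2) creates a closure capturing n = 2.
Step 2: f(7) computes 7 * 2 = 14.
Step 3: result = 14

The answer is 14.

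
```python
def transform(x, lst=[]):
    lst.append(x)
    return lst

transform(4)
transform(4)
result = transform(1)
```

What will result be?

Step 1: Mutable default argument gotcha! The list [] is created once.
Step 2: Each call appends to the SAME list: [4], [4, 4], [4, 4, 1].
Step 3: result = [4, 4, 1]

The answer is [4, 4, 1].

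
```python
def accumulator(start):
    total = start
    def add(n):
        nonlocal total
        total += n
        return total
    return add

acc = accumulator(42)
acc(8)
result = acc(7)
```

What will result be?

Step 1: accumulator(42) creates closure with total = 42.
Step 2: First acc(8): total = 42 + 8 = 50.
Step 3: Second acc(7): total = 50 + 7 = 57. result = 57

The answer is 57.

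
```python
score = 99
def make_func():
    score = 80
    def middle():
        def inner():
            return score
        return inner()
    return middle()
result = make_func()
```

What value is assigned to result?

Step 1: make_func() defines score = 80. middle() and inner() have no local score.
Step 2: inner() checks local (none), enclosing middle() (none), enclosing make_func() and finds score = 80.
Step 3: result = 80

The answer is 80.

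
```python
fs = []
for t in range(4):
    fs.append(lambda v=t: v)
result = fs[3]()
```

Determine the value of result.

Step 1: Default argument v=t captures t's value at each iteration.
Step 2: fs[3] captured v = 3 when t was 3.
Step 3: result = 3

The answer is 3.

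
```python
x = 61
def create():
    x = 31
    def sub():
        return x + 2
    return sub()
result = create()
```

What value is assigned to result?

Step 1: create() shadows global x with x = 31.
Step 2: sub() finds x = 31 in enclosing scope, computes 31 + 2 = 33.
Step 3: result = 33

The answer is 33.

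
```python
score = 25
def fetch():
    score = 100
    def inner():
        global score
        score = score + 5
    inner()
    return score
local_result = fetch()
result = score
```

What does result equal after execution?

Step 1: Global score = 25. fetch() creates local score = 100.
Step 2: inner() declares global score and adds 5: global score = 25 + 5 = 30.
Step 3: fetch() returns its local score = 100 (unaffected by inner).
Step 4: result = global score = 30

The answer is 30.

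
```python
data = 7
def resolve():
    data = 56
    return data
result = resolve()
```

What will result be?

Step 1: Global data = 7.
Step 2: resolve() creates local data = 56, shadowing the global.
Step 3: Returns local data = 56. result = 56

The answer is 56.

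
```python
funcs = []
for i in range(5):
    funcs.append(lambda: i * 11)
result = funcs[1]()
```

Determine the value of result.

Step 1: All lambdas reference the same variable i (late binding).
Step 2: After the loop, i = 4. Every lambda returns i * 11.
Step 3: funcs[1]() = 4 * 11 = 44

The answer is 44.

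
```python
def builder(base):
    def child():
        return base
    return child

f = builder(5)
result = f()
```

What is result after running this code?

Step 1: builder(5) creates closure capturing base = 5.
Step 2: f() returns the captured base = 5.
Step 3: result = 5

The answer is 5.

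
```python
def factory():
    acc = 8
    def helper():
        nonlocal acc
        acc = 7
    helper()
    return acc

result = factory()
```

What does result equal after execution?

Step 1: factory() sets acc = 8.
Step 2: helper() uses nonlocal to reassign acc = 7.
Step 3: result = 7

The answer is 7.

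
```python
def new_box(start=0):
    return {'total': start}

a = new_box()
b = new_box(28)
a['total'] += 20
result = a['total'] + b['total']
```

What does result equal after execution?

Step 1: new_box() returns a new dict each call (immutable default 0).
Step 2: a = {'total': 0}, b = {'total': 28}.
Step 3: a['total'] += 20 = 20. result = 20 + 28 = 48

The answer is 48.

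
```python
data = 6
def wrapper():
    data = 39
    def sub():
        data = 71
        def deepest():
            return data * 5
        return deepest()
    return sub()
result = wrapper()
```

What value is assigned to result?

Step 1: deepest() looks up data through LEGB: not local, finds data = 71 in enclosing sub().
Step 2: Returns 71 * 5 = 355.
Step 3: result = 355

The answer is 355.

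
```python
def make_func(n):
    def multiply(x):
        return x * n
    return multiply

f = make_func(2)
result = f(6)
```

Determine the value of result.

Step 1: make_func(2) returns multiply closure with n = 2.
Step 2: f(6) computes 6 * 2 = 12.
Step 3: result = 12

The answer is 12.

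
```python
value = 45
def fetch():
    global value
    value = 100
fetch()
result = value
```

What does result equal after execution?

Step 1: value = 45 globally.
Step 2: fetch() declares global value and sets it to 100.
Step 3: After fetch(), global value = 100. result = 100

The answer is 100.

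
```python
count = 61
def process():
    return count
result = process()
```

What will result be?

Step 1: count = 61 is defined in the global scope.
Step 2: process() looks up count. No local count exists, so Python checks the global scope via LEGB rule and finds count = 61.
Step 3: result = 61

The answer is 61.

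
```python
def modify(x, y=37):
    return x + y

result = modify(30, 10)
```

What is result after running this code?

Step 1: modify(30, 10) overrides default y with 10.
Step 2: Returns 30 + 10 = 40.
Step 3: result = 40

The answer is 40.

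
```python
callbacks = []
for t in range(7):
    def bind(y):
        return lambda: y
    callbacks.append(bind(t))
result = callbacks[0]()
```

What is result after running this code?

Step 1: bind(t) creates a new scope capturing y = t at call time.
Step 2: callbacks[0] = bind(0), so its lambda captures y = 0.
Step 3: result = 0 (closure factory fixes late binding)

The answer is 0.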